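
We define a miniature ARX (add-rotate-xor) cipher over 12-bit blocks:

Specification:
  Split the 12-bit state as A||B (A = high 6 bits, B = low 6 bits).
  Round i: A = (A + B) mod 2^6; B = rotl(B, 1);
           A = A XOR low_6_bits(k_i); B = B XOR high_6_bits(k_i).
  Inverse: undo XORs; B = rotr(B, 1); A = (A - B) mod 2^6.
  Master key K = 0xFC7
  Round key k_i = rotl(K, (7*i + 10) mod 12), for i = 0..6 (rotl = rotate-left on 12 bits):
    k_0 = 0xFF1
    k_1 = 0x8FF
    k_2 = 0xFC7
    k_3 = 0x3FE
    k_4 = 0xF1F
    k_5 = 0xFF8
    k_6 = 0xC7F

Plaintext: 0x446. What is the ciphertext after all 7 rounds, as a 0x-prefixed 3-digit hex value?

s_0 = plaintext = 0x446
s_1 = Round(s_0, k_0) = 0x9B3
s_2 = Round(s_1, k_1) = 0x984
s_3 = Round(s_2, k_2) = 0xB77
s_4 = Round(s_3, k_3) = 0x6A0
s_5 = Round(s_4, k_4) = 0x97D
s_6 = Round(s_5, k_5) = 0x684
s_7 = Round(s_6, k_6) = 0x879

0x879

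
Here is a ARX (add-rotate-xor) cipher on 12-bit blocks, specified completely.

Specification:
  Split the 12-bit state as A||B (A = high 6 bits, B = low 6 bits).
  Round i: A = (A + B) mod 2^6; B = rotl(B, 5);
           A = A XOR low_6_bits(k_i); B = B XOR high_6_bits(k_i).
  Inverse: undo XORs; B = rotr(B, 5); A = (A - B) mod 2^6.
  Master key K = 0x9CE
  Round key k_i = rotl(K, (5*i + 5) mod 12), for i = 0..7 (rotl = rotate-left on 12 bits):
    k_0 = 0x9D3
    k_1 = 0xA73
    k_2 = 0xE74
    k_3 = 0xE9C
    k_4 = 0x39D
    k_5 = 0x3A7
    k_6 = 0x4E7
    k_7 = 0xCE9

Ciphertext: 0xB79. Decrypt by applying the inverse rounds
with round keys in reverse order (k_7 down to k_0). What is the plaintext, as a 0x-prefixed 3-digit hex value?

s_0 = ciphertext = 0xB79
s_1 = InvRound(s_0, k_7) = 0xC14
s_2 = InvRound(s_1, k_6) = 0x24E
s_3 = InvRound(s_2, k_5) = 0xB80
s_4 = InvRound(s_3, k_4) = 0x5DC
s_5 = InvRound(s_4, k_3) = 0xF8D
s_6 = InvRound(s_5, k_2) = 0x869
s_7 = InvRound(s_6, k_1) = 0x480
s_8 = InvRound(s_7, k_0) = 0xC8F

0xC8F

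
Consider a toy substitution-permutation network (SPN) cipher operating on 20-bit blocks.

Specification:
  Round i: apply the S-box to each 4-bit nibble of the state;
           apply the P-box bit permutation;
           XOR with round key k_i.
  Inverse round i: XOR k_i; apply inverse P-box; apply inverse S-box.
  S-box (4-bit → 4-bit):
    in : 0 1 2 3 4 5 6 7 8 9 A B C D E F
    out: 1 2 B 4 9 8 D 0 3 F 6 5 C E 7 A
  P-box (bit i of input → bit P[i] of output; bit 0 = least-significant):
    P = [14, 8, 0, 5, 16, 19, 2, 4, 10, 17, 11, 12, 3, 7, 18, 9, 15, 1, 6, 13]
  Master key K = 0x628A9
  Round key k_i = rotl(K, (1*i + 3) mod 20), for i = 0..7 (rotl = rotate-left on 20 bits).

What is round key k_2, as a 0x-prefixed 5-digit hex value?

0x5152C

K = 0x628A9
k_0 = rotl(K, (1*0+3) mod 20) = rotl(K, 3) = 0x1454B
k_1 = rotl(K, (1*1+3) mod 20) = rotl(K, 4) = 0x28A96
k_2 = rotl(K, (1*2+3) mod 20) = rotl(K, 5) = 0x5152C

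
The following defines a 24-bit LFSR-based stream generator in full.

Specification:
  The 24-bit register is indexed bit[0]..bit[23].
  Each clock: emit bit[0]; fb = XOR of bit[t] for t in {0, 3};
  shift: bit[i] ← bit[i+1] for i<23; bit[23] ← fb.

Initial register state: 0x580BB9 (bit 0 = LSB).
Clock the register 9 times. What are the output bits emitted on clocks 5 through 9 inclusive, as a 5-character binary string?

reg_0 = 0x580BB9
clock 1: out=1, reg = 0x2C05DC
clock 2: out=0, reg = 0x9602EE
clock 3: out=0, reg = 0xCB0177
clock 4: out=1, reg = 0xE580BB
clock 5: out=1, reg = 0x72C05D
clock 6: out=1, reg = 0x39602E
clock 7: out=0, reg = 0x9CB017
clock 8: out=1, reg = 0xCE580B
clock 9: out=1, reg = 0x672C05

11011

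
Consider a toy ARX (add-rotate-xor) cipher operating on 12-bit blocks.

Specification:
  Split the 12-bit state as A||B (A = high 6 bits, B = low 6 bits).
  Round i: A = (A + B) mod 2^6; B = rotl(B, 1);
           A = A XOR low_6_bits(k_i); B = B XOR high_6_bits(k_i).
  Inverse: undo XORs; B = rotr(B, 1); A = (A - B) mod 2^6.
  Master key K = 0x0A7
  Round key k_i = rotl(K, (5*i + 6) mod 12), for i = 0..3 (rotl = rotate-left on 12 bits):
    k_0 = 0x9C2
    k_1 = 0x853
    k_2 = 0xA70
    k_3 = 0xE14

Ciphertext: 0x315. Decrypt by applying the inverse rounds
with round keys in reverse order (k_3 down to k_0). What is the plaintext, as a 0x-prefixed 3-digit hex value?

s_0 = ciphertext = 0x315
s_1 = InvRound(s_0, k_3) = 0x8B6
s_2 = InvRound(s_1, k_2) = 0x8EF
s_3 = InvRound(s_2, k_1) = 0xA47
s_4 = InvRound(s_3, k_0) = 0x6D0

0x6D0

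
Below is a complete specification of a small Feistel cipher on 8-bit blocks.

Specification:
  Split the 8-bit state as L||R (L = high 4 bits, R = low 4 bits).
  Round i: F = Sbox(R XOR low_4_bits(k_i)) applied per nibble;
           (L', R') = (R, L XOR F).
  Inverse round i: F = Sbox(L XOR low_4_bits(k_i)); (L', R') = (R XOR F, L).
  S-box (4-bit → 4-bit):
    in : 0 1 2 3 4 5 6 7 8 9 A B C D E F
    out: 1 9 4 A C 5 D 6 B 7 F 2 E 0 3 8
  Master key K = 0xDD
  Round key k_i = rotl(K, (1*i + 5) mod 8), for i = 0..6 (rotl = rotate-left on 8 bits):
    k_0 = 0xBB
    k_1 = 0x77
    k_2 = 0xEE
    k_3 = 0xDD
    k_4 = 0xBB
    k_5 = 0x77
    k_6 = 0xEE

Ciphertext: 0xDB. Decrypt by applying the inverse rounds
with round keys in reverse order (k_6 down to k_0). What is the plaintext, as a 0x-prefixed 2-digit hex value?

0xFF

s_0 = ciphertext = 0xDB
s_1 = InvRound(s_0, k_6) = 0x1D
s_2 = InvRound(s_1, k_5) = 0x01
s_3 = InvRound(s_2, k_4) = 0x30
s_4 = InvRound(s_3, k_3) = 0x33
s_5 = InvRound(s_4, k_2) = 0x33
s_6 = InvRound(s_5, k_1) = 0xF3
s_7 = InvRound(s_6, k_0) = 0xFF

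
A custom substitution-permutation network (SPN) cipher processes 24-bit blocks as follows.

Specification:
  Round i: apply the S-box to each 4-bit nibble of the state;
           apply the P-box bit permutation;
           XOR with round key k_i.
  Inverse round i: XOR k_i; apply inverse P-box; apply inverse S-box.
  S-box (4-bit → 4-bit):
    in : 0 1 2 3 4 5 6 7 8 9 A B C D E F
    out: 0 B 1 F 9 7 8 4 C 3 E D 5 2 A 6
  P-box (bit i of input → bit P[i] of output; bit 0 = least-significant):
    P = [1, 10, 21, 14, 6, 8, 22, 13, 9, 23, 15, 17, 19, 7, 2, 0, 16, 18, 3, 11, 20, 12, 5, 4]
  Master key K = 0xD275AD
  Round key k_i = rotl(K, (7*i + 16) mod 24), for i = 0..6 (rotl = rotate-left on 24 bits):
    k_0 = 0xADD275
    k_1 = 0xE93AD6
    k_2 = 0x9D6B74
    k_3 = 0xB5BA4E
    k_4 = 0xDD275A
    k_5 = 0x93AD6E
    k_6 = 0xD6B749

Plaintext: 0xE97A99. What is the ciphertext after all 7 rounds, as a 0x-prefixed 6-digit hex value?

0x7FBF47

s_0 = plaintext = 0xE97A99
s_1 = Round(s_0, k_0) = 0x2A4723
s_2 = Round(s_1, k_1) = 0xD5F69D
s_3 = Round(s_2, k_2) = 0x9A7EB8
s_4 = Round(s_3, k_3) = 0x43C202
s_5 = Round(s_4, k_4) = 0xC02D44
s_6 = Round(s_5, k_5) = 0x0BCD0C
s_7 = Round(s_6, k_6) = 0x7FBF47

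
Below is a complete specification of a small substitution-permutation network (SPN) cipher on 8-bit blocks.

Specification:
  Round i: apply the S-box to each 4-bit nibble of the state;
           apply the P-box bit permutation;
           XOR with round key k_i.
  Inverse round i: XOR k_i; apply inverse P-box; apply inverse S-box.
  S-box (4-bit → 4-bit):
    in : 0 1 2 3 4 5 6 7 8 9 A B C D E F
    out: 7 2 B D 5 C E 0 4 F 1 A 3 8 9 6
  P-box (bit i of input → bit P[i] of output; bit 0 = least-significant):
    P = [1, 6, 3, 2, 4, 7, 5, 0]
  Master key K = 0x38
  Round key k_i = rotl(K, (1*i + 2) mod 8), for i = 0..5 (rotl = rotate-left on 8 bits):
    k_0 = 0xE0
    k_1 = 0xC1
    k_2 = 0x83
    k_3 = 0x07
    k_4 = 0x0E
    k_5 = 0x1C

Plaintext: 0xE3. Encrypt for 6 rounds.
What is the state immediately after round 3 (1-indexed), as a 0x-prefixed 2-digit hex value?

0x5C

s_0 = plaintext = 0xE3
s_1 = Round(s_0, k_0) = 0xFF
s_2 = Round(s_1, k_1) = 0x29
s_3 = Round(s_2, k_2) = 0x5C
s_4 = Round(s_3, k_3) = 0x64
s_5 = Round(s_4, k_4) = 0xA5
s_6 = Round(s_5, k_5) = 0x00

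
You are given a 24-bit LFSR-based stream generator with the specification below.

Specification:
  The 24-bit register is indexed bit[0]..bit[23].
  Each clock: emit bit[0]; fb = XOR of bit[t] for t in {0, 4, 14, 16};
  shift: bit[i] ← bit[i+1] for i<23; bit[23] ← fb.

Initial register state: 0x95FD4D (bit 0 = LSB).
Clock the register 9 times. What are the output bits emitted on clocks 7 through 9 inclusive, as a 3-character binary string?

101

reg_0 = 0x95FD4D
clock 1: out=1, reg = 0xCAFEA6
clock 2: out=0, reg = 0xE57F53
clock 3: out=1, reg = 0x72BFA9
clock 4: out=1, reg = 0xB95FD4
clock 5: out=0, reg = 0xDCAFEA
clock 6: out=0, reg = 0x6E57F5
clock 7: out=1, reg = 0xB72BFA
clock 8: out=0, reg = 0x5B95FD
clock 9: out=1, reg = 0xADCAFE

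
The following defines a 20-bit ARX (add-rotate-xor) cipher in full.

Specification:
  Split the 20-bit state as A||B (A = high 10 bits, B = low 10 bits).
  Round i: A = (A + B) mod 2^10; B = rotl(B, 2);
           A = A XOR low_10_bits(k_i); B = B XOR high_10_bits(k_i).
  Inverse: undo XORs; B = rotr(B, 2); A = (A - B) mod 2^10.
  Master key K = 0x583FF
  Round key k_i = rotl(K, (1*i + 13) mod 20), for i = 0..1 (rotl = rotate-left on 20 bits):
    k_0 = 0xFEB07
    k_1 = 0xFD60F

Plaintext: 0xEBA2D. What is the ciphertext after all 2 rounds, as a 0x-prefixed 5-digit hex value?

0x09EC6

s_0 = plaintext = 0xEBA2D
s_1 = Round(s_0, k_0) = 0xB734C
s_2 = Round(s_1, k_1) = 0x09EC6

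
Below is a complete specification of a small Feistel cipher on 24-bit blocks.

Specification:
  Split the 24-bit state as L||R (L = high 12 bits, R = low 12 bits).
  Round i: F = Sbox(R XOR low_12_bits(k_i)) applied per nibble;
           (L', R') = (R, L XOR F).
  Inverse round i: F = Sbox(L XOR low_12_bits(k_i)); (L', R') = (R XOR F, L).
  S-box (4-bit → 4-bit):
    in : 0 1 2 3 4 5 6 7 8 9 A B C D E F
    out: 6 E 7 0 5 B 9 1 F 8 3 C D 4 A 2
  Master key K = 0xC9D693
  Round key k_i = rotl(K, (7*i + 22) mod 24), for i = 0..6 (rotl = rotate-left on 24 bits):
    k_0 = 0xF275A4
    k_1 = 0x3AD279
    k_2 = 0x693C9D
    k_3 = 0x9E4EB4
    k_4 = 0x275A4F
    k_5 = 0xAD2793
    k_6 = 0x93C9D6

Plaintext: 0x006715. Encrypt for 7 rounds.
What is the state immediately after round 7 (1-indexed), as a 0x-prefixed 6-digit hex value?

s_0 = plaintext = 0x006715
s_1 = Round(s_0, k_0) = 0x7157C8
s_2 = Round(s_1, k_1) = 0x7C8CDB
s_3 = Round(s_2, k_2) = 0xCDB191
s_4 = Round(s_3, k_3) = 0x191EA0
s_5 = Round(s_4, k_4) = 0xEA0433
s_6 = Round(s_5, k_5) = 0x433E96
s_7 = Round(s_6, k_6) = 0xE96565

0xE96565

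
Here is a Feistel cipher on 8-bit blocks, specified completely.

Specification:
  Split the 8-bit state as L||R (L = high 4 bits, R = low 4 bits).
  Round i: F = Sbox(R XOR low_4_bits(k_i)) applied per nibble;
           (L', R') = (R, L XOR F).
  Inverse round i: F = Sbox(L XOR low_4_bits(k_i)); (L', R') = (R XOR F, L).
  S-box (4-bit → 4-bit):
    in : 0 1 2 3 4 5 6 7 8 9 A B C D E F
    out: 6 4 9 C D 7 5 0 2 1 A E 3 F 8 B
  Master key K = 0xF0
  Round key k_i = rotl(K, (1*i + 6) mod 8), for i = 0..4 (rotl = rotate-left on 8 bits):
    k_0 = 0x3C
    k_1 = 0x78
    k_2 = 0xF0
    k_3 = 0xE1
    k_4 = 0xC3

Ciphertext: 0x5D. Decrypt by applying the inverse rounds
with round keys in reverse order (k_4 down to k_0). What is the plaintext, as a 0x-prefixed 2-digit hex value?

0x5B

s_0 = ciphertext = 0x5D
s_1 = InvRound(s_0, k_4) = 0x85
s_2 = InvRound(s_1, k_3) = 0x48
s_3 = InvRound(s_2, k_2) = 0x54
s_4 = InvRound(s_3, k_1) = 0xB5
s_5 = InvRound(s_4, k_0) = 0x5B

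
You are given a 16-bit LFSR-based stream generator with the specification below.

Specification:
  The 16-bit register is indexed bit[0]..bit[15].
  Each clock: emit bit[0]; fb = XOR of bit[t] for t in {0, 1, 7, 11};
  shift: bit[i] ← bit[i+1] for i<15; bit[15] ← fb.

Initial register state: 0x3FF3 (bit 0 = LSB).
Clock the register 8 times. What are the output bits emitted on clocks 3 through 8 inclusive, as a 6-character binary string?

001111

reg_0 = 0x3FF3
clock 1: out=1, reg = 0x1FF9
clock 2: out=1, reg = 0x8FFC
clock 3: out=0, reg = 0x47FE
clock 4: out=0, reg = 0x23FF
clock 5: out=1, reg = 0x91FF
clock 6: out=1, reg = 0xC8FF
clock 7: out=1, reg = 0x647F
clock 8: out=1, reg = 0x323F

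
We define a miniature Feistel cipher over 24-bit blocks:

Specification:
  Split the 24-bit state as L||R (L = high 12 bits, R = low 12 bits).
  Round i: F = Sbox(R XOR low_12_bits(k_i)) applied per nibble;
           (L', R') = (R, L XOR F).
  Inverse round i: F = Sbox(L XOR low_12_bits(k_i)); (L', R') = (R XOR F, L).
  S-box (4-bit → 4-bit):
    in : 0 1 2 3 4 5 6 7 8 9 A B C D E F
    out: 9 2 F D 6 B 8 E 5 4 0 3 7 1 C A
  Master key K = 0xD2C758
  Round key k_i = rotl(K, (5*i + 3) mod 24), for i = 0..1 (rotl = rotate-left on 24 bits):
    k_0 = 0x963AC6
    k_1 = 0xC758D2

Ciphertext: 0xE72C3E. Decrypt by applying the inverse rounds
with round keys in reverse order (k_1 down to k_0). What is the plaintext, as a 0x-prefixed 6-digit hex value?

0x2D0437

s_0 = ciphertext = 0xE72C3E
s_1 = InvRound(s_0, k_1) = 0x437E72
s_2 = InvRound(s_1, k_0) = 0x2D0437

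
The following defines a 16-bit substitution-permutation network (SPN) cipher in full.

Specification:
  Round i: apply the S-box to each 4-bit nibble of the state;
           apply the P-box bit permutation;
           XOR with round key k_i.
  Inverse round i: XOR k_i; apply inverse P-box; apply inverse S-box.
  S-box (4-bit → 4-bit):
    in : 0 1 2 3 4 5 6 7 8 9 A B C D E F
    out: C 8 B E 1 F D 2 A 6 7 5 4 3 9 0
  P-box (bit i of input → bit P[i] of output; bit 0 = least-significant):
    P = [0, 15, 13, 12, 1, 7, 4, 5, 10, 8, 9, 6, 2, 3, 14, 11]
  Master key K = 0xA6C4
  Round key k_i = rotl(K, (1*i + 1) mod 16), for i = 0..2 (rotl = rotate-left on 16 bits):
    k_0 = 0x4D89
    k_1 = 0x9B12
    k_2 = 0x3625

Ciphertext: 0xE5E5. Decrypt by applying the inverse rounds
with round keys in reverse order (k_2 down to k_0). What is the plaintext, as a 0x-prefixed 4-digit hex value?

s_0 = ciphertext = 0xE5E5
s_1 = InvRound(s_0, k_2) = 0xC378
s_2 = InvRound(s_1, k_1) = 0x31E1
s_3 = InvRound(s_2, k_0) = 0x3E10

0x3E10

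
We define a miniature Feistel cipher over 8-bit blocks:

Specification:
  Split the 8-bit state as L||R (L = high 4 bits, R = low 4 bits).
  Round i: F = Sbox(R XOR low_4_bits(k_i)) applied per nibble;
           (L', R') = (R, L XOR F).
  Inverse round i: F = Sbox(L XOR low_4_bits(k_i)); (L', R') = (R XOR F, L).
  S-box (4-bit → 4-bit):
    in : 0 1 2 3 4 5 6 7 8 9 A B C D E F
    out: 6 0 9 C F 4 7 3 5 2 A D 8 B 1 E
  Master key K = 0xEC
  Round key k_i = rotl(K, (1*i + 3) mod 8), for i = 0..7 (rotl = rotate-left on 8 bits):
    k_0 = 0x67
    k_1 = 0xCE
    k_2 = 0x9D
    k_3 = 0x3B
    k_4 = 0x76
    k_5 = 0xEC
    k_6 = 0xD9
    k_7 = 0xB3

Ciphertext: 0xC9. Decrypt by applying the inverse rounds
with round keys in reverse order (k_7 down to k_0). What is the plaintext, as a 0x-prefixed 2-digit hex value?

s_0 = ciphertext = 0xC9
s_1 = InvRound(s_0, k_7) = 0x7C
s_2 = InvRound(s_1, k_6) = 0xD7
s_3 = InvRound(s_2, k_5) = 0x7D
s_4 = InvRound(s_3, k_4) = 0xD7
s_5 = InvRound(s_4, k_3) = 0x0D
s_6 = InvRound(s_5, k_2) = 0x60
s_7 = InvRound(s_6, k_1) = 0x56
s_8 = InvRound(s_7, k_0) = 0xF5

0xF5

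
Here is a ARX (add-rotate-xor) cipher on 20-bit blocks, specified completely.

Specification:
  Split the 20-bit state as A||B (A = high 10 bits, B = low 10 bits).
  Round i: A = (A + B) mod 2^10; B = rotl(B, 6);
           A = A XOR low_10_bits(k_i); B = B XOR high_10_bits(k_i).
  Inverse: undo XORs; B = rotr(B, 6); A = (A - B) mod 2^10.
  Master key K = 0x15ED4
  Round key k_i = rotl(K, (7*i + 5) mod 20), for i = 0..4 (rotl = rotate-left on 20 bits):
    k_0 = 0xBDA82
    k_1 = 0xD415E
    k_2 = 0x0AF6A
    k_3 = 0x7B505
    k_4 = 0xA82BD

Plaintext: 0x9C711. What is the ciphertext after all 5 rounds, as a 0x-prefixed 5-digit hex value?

0xDD9FC

s_0 = plaintext = 0x9C711
s_1 = Round(s_0, k_0) = 0xC0287
s_2 = Round(s_1, k_1) = 0x366B8
s_3 = Round(s_2, k_2) = 0x3EE00
s_4 = Round(s_3, k_3) = 0xFF9CD
s_5 = Round(s_4, k_4) = 0xDD9FC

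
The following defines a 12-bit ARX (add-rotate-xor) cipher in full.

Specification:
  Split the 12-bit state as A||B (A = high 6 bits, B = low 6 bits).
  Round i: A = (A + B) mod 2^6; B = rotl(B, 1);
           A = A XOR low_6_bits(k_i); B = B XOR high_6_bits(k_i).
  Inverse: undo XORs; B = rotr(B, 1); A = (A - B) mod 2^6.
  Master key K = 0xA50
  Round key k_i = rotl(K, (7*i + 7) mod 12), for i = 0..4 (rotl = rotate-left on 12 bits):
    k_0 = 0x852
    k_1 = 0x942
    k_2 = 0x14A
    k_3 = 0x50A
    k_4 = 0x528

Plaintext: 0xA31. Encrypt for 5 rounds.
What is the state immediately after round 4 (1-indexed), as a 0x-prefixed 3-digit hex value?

s_0 = plaintext = 0xA31
s_1 = Round(s_0, k_0) = 0x2C2
s_2 = Round(s_1, k_1) = 0x3E1
s_3 = Round(s_2, k_2) = 0xE86
s_4 = Round(s_3, k_3) = 0x298
s_5 = Round(s_4, k_4) = 0x2A4

0x298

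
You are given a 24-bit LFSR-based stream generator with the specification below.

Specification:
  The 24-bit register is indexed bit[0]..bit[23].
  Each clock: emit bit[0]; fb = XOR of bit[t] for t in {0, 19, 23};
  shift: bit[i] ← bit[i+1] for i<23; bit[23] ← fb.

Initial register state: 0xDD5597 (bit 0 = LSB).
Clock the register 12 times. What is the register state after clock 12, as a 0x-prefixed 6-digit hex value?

reg_0 = 0xDD5597
clock 1: out=1, reg = 0xEEAACB
clock 2: out=1, reg = 0xF75565
clock 3: out=1, reg = 0x7BAAB2
clock 4: out=0, reg = 0xBDD559
clock 5: out=1, reg = 0xDEEAAC
clock 6: out=0, reg = 0x6F7556
clock 7: out=0, reg = 0xB7BAAB
clock 8: out=1, reg = 0x5BDD55
clock 9: out=1, reg = 0x2DEEAA
clock 10: out=0, reg = 0x96F755
clock 11: out=1, reg = 0x4B7BAA
clock 12: out=0, reg = 0xA5BDD5

0xA5BDD5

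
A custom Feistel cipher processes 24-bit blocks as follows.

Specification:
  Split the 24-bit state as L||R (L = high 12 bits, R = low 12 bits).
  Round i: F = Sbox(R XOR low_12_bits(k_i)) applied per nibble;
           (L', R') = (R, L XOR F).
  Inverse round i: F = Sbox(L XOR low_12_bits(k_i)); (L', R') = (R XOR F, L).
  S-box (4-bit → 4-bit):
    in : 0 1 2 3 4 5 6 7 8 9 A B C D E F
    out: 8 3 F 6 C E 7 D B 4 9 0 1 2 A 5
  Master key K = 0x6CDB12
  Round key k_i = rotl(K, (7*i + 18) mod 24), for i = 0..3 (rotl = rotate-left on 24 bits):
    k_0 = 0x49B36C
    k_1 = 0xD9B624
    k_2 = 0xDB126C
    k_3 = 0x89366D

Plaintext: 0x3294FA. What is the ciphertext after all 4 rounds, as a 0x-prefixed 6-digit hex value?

s_0 = plaintext = 0x3294FA
s_1 = Round(s_0, k_0) = 0x4FAE6E
s_2 = Round(s_1, k_1) = 0xE6EF33
s_3 = Round(s_2, k_2) = 0xF33C8B
s_4 = Round(s_3, k_3) = 0xC8B694

0xC8B694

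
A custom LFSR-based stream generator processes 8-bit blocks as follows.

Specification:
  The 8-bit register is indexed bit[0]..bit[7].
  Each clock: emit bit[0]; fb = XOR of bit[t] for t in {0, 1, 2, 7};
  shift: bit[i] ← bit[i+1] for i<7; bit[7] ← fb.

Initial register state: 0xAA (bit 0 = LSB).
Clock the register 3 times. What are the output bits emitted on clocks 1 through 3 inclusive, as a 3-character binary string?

reg_0 = 0xAA
clock 1: out=0, reg = 0x55
clock 2: out=1, reg = 0x2A
clock 3: out=0, reg = 0x95

010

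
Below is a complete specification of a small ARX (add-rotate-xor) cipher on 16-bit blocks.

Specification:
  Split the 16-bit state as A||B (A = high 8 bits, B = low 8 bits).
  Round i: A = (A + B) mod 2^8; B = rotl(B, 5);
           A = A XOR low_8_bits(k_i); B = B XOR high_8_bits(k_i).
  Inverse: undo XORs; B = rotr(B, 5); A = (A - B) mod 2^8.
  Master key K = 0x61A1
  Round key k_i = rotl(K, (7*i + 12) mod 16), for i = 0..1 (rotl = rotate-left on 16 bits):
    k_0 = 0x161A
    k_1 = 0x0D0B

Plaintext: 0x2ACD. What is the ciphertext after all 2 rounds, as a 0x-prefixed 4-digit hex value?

0x97F8

s_0 = plaintext = 0x2ACD
s_1 = Round(s_0, k_0) = 0xEDAF
s_2 = Round(s_1, k_1) = 0x97F8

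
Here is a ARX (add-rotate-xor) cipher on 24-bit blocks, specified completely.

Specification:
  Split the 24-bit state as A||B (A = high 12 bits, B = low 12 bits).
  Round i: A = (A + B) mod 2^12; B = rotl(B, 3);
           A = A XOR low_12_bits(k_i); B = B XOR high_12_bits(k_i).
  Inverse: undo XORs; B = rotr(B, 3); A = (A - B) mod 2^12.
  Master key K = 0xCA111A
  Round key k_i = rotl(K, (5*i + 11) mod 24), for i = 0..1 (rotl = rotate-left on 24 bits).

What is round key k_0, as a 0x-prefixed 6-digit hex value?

0x88D650

K = 0xCA111A
k_0 = rotl(K, (5*0+11) mod 24) = rotl(K, 11) = 0x88D650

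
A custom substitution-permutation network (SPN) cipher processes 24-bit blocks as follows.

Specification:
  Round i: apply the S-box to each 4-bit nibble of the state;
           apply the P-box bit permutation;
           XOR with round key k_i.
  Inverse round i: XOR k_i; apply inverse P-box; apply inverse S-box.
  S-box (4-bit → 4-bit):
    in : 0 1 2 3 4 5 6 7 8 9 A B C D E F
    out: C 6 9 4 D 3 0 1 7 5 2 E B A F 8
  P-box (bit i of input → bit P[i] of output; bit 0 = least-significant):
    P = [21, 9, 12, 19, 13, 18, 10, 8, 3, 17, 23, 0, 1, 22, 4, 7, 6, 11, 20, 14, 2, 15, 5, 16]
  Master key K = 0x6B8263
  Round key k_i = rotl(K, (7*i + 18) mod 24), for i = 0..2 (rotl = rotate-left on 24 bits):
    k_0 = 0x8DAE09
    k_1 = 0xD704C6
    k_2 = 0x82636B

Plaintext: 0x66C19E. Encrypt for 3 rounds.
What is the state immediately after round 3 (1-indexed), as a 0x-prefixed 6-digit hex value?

s_0 = plaintext = 0x66C19E
s_1 = Round(s_0, k_0) = 0x67988B
s_2 = Round(s_1, k_1) = 0x59329C
s_3 = Round(s_2, k_2) = 0xBAC536

0xBAC536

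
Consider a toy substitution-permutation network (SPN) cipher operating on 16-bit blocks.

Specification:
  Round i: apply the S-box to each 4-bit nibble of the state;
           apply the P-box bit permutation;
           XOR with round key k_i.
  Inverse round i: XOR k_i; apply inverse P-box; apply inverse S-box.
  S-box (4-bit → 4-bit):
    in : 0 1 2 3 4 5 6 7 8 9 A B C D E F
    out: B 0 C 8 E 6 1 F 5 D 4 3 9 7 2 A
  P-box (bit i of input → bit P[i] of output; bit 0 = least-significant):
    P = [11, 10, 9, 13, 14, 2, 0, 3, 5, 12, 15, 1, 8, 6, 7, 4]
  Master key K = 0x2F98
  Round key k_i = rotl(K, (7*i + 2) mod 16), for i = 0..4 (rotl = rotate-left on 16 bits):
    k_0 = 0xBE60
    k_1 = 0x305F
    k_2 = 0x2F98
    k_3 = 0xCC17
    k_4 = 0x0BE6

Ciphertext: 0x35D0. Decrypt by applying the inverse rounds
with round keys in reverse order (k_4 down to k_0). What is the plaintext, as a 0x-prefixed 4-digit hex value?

s_0 = ciphertext = 0x35D0
s_1 = InvRound(s_0, k_4) = 0x30E7
s_2 = InvRound(s_1, k_3) = 0x4D60
s_3 = InvRound(s_2, k_2) = 0x46C2
s_4 = InvRound(s_3, k_1) = 0x2E74
s_5 = InvRound(s_4, k_0) = 0x35E1

0x35E1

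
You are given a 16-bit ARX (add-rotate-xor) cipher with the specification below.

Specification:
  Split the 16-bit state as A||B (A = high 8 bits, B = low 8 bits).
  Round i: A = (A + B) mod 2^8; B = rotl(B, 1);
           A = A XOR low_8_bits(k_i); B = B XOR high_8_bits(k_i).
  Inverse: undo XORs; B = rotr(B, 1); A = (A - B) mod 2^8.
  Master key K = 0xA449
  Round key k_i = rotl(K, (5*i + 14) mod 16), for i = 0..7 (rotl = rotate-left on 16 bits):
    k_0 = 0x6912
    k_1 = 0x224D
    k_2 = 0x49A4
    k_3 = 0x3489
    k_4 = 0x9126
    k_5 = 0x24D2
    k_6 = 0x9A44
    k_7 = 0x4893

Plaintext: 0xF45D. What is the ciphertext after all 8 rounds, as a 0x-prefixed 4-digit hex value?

s_0 = plaintext = 0xF45D
s_1 = Round(s_0, k_0) = 0x43D3
s_2 = Round(s_1, k_1) = 0x5B85
s_3 = Round(s_2, k_2) = 0x4442
s_4 = Round(s_3, k_3) = 0x0FB0
s_5 = Round(s_4, k_4) = 0x99F0
s_6 = Round(s_5, k_5) = 0x5BC5
s_7 = Round(s_6, k_6) = 0x6411
s_8 = Round(s_7, k_7) = 0xE66A

0xE66A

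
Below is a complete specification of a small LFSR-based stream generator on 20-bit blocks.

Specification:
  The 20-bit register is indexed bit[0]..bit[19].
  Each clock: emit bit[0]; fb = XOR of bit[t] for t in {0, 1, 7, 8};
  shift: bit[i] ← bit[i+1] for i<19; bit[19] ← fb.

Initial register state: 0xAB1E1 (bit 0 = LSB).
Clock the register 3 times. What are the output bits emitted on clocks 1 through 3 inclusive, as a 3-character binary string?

reg_0 = 0xAB1E1
clock 1: out=1, reg = 0xD58F0
clock 2: out=0, reg = 0xEAC78
clock 3: out=0, reg = 0x7563C

100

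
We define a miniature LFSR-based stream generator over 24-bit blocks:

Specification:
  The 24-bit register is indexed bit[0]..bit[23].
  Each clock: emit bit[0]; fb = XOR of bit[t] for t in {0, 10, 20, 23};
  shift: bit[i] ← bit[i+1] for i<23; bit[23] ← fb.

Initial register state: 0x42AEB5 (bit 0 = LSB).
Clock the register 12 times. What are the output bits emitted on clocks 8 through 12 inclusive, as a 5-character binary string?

reg_0 = 0x42AEB5
clock 1: out=1, reg = 0x21575A
clock 2: out=0, reg = 0x90ABAD
clock 3: out=1, reg = 0xC855D6
clock 4: out=0, reg = 0x642AEB
clock 5: out=1, reg = 0xB21575
clock 6: out=1, reg = 0x590ABA
clock 7: out=0, reg = 0xAC855D
clock 8: out=1, reg = 0xD642AE
clock 9: out=0, reg = 0x6B2157
clock 10: out=1, reg = 0xB590AB
clock 11: out=1, reg = 0xDAC855
clock 12: out=1, reg = 0xED642A

10111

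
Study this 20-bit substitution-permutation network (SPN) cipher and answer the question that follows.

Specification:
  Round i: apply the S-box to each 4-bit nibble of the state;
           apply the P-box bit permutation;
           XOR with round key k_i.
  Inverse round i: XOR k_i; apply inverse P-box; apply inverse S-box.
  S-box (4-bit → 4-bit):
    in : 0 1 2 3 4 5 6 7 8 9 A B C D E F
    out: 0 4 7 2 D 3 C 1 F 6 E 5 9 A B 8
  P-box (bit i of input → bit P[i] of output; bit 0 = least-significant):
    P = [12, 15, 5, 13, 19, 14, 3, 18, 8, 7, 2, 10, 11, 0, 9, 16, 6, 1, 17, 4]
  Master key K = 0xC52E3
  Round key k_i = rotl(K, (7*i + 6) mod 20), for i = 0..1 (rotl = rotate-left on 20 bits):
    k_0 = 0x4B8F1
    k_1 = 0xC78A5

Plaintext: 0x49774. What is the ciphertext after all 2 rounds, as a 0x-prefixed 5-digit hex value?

s_0 = plaintext = 0x49774
s_1 = Round(s_0, k_0) = 0xE8B80
s_2 = Round(s_1, k_1) = 0x133FA

0x133FA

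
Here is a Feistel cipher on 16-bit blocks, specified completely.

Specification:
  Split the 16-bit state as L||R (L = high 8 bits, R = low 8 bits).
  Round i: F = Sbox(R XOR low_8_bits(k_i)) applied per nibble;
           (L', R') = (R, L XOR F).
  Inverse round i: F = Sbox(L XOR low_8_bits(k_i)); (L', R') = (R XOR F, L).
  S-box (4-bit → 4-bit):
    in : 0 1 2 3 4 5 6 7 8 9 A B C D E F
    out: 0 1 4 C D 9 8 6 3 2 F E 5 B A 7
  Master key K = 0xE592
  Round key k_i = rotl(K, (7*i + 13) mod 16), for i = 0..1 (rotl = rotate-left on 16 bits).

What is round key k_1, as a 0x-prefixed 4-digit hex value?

K = 0xE592
k_0 = rotl(K, (7*0+13) mod 16) = rotl(K, 13) = 0x5CB2
k_1 = rotl(K, (7*1+13) mod 16) = rotl(K, 4) = 0x592E

0x592E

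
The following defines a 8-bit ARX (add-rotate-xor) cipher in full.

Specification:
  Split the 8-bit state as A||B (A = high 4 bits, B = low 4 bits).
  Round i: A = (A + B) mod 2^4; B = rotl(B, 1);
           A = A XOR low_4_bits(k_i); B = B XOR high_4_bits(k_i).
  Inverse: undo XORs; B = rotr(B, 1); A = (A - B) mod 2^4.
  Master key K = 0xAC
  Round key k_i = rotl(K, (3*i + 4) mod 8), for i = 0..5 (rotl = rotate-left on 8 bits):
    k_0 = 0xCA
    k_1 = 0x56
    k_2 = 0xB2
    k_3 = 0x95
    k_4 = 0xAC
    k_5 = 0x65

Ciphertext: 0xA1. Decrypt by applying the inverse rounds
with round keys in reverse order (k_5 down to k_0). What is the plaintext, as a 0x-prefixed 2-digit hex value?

s_0 = ciphertext = 0xA1
s_1 = InvRound(s_0, k_5) = 0x4B
s_2 = InvRound(s_1, k_4) = 0x08
s_3 = InvRound(s_2, k_3) = 0xD8
s_4 = InvRound(s_3, k_2) = 0x69
s_5 = InvRound(s_4, k_1) = 0xA6
s_6 = InvRound(s_5, k_0) = 0xB5

0xB5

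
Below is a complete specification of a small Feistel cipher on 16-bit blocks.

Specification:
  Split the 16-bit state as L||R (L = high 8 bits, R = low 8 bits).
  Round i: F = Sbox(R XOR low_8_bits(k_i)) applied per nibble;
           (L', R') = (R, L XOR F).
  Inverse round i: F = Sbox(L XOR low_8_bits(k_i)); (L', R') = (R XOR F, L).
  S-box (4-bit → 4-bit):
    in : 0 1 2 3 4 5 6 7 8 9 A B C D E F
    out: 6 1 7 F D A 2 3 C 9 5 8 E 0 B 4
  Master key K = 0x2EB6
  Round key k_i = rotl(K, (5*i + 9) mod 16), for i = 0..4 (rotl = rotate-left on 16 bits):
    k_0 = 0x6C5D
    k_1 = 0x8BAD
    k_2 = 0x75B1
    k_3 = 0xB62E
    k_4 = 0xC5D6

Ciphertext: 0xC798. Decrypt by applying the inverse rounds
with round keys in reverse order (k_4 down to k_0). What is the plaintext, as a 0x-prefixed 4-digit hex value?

0xD43F

s_0 = ciphertext = 0xC798
s_1 = InvRound(s_0, k_4) = 0x89C7
s_2 = InvRound(s_1, k_3) = 0x9489
s_3 = InvRound(s_2, k_2) = 0xF394
s_4 = InvRound(s_3, k_1) = 0x3FF3
s_5 = InvRound(s_4, k_0) = 0xD43F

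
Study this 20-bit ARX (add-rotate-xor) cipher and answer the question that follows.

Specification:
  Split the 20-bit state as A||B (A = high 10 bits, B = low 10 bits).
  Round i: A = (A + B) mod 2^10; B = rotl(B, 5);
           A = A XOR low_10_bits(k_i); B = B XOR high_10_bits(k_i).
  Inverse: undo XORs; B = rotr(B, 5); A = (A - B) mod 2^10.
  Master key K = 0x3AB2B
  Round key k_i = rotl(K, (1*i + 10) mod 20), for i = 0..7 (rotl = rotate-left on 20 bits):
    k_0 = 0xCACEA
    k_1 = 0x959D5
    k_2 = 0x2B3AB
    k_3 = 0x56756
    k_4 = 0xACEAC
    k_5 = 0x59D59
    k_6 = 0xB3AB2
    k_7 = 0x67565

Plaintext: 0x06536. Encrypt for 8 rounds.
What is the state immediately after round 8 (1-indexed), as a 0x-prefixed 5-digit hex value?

0xAFD9C

s_0 = plaintext = 0x06536
s_1 = Round(s_0, k_0) = 0x695E2
s_2 = Round(s_1, k_1) = 0x94A19
s_3 = Round(s_2, k_2) = 0xF039C
s_4 = Round(s_3, k_3) = 0x02AC5
s_5 = Round(s_4, k_4) = 0x18E05
s_6 = Round(s_5, k_5) = 0xCC5D7
s_7 = Round(s_6, k_6) = 0xEE820
s_8 = Round(s_7, k_7) = 0xAFD9C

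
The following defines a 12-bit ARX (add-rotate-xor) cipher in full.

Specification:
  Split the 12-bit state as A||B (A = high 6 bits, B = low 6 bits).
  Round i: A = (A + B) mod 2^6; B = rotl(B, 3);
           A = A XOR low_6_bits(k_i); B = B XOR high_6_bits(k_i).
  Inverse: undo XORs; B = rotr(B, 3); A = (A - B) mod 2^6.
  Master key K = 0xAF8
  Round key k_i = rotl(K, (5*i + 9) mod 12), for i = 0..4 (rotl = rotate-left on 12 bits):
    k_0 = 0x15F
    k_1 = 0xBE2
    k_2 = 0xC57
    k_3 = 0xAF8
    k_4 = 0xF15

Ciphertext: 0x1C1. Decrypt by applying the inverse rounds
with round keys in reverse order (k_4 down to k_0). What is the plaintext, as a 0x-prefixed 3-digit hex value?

0xF8D

s_0 = ciphertext = 0x1C1
s_1 = InvRound(s_0, k_4) = 0x8EF
s_2 = InvRound(s_1, k_3) = 0xEE0
s_3 = InvRound(s_2, k_2) = 0x88A
s_4 = InvRound(s_3, k_1) = 0x52C
s_5 = InvRound(s_4, k_0) = 0xF8D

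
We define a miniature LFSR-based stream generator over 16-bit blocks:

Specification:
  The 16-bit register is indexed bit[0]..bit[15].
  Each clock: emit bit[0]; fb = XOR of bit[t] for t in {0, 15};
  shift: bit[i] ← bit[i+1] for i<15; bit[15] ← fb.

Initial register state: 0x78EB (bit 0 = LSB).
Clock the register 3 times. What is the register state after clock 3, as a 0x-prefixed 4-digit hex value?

0x2F1D

reg_0 = 0x78EB
clock 1: out=1, reg = 0xBC75
clock 2: out=1, reg = 0x5E3A
clock 3: out=0, reg = 0x2F1D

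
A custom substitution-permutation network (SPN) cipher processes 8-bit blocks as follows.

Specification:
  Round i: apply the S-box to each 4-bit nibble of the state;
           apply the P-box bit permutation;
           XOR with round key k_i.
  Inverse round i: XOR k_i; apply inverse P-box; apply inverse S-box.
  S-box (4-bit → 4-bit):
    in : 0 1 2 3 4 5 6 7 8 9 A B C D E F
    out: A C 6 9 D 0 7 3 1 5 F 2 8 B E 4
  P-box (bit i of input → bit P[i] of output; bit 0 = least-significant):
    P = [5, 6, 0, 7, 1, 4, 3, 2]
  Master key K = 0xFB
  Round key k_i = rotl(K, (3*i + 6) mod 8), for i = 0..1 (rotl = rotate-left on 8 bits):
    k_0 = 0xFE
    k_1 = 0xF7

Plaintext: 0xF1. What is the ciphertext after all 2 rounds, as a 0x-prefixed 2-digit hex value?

0x85

s_0 = plaintext = 0xF1
s_1 = Round(s_0, k_0) = 0x77
s_2 = Round(s_1, k_1) = 0x85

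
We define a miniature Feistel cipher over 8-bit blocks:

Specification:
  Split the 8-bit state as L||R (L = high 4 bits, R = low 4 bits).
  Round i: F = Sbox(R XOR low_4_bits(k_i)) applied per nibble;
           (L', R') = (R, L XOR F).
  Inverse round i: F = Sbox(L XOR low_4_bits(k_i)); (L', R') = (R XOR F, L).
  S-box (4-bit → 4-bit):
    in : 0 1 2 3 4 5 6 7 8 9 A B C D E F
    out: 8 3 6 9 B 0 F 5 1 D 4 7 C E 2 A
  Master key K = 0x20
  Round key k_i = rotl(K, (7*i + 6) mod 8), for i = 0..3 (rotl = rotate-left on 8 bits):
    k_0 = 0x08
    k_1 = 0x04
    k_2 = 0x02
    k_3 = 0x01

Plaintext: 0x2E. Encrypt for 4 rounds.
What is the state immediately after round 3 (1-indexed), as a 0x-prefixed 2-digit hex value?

s_0 = plaintext = 0x2E
s_1 = Round(s_0, k_0) = 0xED
s_2 = Round(s_1, k_1) = 0xD3
s_3 = Round(s_2, k_2) = 0x3E
s_4 = Round(s_3, k_3) = 0xE9

0x3E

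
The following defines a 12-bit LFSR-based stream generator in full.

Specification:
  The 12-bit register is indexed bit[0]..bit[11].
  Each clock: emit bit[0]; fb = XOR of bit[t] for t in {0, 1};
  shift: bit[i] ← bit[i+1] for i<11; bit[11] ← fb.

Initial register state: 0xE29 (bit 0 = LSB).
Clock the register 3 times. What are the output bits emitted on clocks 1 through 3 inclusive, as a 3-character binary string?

reg_0 = 0xE29
clock 1: out=1, reg = 0xF14
clock 2: out=0, reg = 0x78A
clock 3: out=0, reg = 0xBC5

100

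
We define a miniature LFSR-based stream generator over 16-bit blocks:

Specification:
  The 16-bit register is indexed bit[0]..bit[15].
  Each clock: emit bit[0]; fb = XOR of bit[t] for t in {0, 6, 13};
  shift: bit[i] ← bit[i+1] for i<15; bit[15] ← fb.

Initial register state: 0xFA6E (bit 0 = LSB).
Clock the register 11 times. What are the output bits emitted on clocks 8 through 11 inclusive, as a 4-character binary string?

reg_0 = 0xFA6E
clock 1: out=0, reg = 0x7D37
clock 2: out=1, reg = 0x3E9B
clock 3: out=1, reg = 0x1F4D
clock 4: out=1, reg = 0x0FA6
clock 5: out=0, reg = 0x07D3
clock 6: out=1, reg = 0x03E9
clock 7: out=1, reg = 0x01F4
clock 8: out=0, reg = 0x80FA
clock 9: out=0, reg = 0xC07D
clock 10: out=1, reg = 0x603E
clock 11: out=0, reg = 0xB01F

0010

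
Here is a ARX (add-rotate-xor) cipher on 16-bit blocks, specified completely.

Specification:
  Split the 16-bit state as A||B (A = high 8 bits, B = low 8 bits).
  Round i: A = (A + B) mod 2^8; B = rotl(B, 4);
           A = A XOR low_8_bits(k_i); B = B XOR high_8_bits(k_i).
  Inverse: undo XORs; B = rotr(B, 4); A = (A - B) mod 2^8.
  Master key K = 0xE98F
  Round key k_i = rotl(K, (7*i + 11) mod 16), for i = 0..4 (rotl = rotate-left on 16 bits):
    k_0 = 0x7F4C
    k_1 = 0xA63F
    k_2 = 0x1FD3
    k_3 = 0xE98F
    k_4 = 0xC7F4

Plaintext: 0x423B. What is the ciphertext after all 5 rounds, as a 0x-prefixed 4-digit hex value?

0x5DE0

s_0 = plaintext = 0x423B
s_1 = Round(s_0, k_0) = 0x31CC
s_2 = Round(s_1, k_1) = 0xC26A
s_3 = Round(s_2, k_2) = 0xFFB9
s_4 = Round(s_3, k_3) = 0x3772
s_5 = Round(s_4, k_4) = 0x5DE0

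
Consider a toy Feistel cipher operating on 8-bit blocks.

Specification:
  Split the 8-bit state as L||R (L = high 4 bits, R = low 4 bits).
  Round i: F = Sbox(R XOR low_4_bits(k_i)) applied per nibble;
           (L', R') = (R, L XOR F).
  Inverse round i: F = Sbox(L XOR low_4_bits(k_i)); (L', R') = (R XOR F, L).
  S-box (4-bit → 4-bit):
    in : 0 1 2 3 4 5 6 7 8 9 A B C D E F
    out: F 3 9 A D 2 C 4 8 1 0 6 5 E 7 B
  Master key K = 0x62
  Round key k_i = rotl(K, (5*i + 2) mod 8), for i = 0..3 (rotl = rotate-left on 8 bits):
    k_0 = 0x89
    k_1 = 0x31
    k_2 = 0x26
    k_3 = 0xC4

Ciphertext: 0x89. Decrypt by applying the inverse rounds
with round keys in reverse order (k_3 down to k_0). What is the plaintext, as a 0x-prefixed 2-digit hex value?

s_0 = ciphertext = 0x89
s_1 = InvRound(s_0, k_3) = 0xC8
s_2 = InvRound(s_1, k_2) = 0x8C
s_3 = InvRound(s_2, k_1) = 0xD8
s_4 = InvRound(s_3, k_0) = 0x5D

0x5D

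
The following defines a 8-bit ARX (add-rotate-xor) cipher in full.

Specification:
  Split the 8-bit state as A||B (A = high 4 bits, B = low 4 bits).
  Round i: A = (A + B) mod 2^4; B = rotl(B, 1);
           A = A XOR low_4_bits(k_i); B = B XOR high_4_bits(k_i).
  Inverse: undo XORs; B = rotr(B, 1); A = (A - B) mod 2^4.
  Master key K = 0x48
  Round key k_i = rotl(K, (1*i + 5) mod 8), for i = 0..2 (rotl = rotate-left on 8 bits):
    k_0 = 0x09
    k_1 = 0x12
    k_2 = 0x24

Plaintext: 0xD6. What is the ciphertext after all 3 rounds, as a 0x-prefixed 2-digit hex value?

0x83

s_0 = plaintext = 0xD6
s_1 = Round(s_0, k_0) = 0xAC
s_2 = Round(s_1, k_1) = 0x48
s_3 = Round(s_2, k_2) = 0x83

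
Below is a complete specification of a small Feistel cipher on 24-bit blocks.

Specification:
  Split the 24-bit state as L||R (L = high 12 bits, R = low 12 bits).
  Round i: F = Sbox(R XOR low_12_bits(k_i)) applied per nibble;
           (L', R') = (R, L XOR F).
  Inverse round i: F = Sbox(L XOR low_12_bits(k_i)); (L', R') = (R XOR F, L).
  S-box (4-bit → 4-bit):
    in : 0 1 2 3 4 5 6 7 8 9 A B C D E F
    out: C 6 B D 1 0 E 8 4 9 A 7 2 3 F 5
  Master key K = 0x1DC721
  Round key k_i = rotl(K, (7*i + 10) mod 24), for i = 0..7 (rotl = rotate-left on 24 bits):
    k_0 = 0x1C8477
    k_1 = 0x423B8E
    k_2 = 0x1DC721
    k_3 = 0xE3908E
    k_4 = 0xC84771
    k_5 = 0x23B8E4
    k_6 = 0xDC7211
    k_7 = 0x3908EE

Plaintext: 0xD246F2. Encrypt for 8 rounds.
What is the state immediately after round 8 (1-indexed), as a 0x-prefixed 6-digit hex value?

s_0 = plaintext = 0xD246F2
s_1 = Round(s_0, k_0) = 0x6F2664
s_2 = Round(s_1, k_1) = 0x664508
s_3 = Round(s_2, k_2) = 0x508DDD
s_4 = Round(s_3, k_3) = 0xDDD605
s_5 = Round(s_4, k_4) = 0x605B5C
s_6 = Round(s_5, k_5) = 0xB5CB71
s_7 = Round(s_6, k_6) = 0xB712B0
s_8 = Round(s_7, k_7) = 0x2B017E

0x2B017E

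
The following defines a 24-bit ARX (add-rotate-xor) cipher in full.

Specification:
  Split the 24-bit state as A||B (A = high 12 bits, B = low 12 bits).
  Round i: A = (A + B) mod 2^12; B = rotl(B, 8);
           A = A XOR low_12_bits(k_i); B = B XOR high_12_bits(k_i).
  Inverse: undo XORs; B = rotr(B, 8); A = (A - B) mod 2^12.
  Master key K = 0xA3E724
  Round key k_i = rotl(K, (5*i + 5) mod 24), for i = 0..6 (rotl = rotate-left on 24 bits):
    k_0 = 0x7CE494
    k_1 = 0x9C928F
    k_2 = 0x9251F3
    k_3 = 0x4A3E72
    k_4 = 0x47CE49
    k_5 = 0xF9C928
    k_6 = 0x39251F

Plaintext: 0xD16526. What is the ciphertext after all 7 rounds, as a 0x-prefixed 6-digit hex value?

0x3E249B

s_0 = plaintext = 0xD16526
s_1 = Round(s_0, k_0) = 0x6A819C
s_2 = Round(s_1, k_1) = 0xACB5D0
s_3 = Round(s_2, k_2) = 0x168978
s_4 = Round(s_3, k_3) = 0x492C34
s_5 = Round(s_4, k_4) = 0xE8F0BF
s_6 = Round(s_5, k_5) = 0x666097
s_7 = Round(s_6, k_6) = 0x3E249B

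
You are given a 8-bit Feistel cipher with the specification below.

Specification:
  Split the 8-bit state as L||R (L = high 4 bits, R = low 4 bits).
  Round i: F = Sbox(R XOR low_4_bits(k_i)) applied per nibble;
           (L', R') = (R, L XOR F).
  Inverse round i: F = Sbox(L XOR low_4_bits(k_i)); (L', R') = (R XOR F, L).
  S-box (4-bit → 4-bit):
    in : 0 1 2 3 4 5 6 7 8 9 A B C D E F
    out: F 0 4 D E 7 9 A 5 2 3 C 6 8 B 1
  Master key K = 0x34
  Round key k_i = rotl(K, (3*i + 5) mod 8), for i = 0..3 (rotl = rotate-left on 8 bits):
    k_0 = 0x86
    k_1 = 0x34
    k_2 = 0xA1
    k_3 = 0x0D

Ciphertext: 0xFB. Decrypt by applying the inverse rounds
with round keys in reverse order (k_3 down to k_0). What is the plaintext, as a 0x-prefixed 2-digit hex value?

s_0 = ciphertext = 0xFB
s_1 = InvRound(s_0, k_3) = 0xFF
s_2 = InvRound(s_1, k_2) = 0x4F
s_3 = InvRound(s_2, k_1) = 0x04
s_4 = InvRound(s_3, k_0) = 0xD0

0xD0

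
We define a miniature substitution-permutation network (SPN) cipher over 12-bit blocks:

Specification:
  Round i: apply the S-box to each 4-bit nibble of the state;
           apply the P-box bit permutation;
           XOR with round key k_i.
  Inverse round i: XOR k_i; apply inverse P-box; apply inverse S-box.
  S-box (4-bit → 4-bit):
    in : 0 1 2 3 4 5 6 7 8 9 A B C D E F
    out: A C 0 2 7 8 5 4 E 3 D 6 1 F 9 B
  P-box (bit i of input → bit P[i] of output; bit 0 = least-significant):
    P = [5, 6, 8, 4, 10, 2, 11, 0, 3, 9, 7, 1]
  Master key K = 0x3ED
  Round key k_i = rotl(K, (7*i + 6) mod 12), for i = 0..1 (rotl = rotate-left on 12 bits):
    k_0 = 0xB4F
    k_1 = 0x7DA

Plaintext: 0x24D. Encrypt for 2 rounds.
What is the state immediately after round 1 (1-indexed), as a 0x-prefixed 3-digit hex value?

0x63B

s_0 = plaintext = 0x24D
s_1 = Round(s_0, k_0) = 0x63B
s_2 = Round(s_1, k_1) = 0x616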